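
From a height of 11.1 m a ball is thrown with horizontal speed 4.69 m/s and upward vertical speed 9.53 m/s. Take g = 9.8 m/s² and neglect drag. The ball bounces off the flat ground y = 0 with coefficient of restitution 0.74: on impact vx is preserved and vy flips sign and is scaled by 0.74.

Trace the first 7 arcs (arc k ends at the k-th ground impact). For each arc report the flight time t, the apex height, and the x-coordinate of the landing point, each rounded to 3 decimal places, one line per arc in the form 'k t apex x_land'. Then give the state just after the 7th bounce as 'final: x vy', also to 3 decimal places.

Arc 1: start y=11.100, vy=9.530 → t=2.764, apex=15.734, x_land=12.965, impact vy=-17.561
  bounce: vy ← 0.74·17.561 = 12.995
Arc 2: start y=0.000, vy=12.995 → t=2.652, apex=8.616, x_land=25.403, impact vy=-12.995
  bounce: vy ← 0.74·12.995 = 9.616
Arc 3: start y=0.000, vy=9.616 → t=1.963, apex=4.718, x_land=34.607, impact vy=-9.616
  bounce: vy ← 0.74·9.616 = 7.116
Arc 4: start y=0.000, vy=7.116 → t=1.452, apex=2.584, x_land=41.418, impact vy=-7.116
  bounce: vy ← 0.74·7.116 = 5.266
Arc 5: start y=0.000, vy=5.266 → t=1.075, apex=1.415, x_land=46.458, impact vy=-5.266
  bounce: vy ← 0.74·5.266 = 3.897
Arc 6: start y=0.000, vy=3.897 → t=0.795, apex=0.775, x_land=50.188, impact vy=-3.897
  bounce: vy ← 0.74·3.897 = 2.884
Arc 7: start y=0.000, vy=2.884 → t=0.588, apex=0.424, x_land=52.948, impact vy=-2.884
  bounce: vy ← 0.74·2.884 = 2.134

1 2.764 15.734 12.965
2 2.652 8.616 25.403
3 1.963 4.718 34.607
4 1.452 2.584 41.418
5 1.075 1.415 46.458
6 0.795 0.775 50.188
7 0.588 0.424 52.948
final: 52.948 2.134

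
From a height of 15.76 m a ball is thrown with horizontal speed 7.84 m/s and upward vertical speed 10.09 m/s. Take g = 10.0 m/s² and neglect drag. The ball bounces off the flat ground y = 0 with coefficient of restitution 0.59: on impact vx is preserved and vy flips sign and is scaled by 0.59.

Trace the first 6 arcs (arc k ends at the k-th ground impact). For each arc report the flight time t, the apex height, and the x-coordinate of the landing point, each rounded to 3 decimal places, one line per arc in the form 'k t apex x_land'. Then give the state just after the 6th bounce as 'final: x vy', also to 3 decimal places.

Arc 1: start y=15.760, vy=10.090 → t=3.051, apex=20.850, x_land=23.920, impact vy=-20.421
  bounce: vy ← 0.59·20.421 = 12.048
Arc 2: start y=0.000, vy=12.048 → t=2.410, apex=7.258, x_land=42.812, impact vy=-12.048
  bounce: vy ← 0.59·12.048 = 7.108
Arc 3: start y=0.000, vy=7.108 → t=1.422, apex=2.527, x_land=53.958, impact vy=-7.108
  bounce: vy ← 0.59·7.108 = 4.194
Arc 4: start y=0.000, vy=4.194 → t=0.839, apex=0.879, x_land=60.534, impact vy=-4.194
  bounce: vy ← 0.59·4.194 = 2.474
Arc 5: start y=0.000, vy=2.474 → t=0.495, apex=0.306, x_land=64.414, impact vy=-2.474
  bounce: vy ← 0.59·2.474 = 1.460
Arc 6: start y=0.000, vy=1.460 → t=0.292, apex=0.107, x_land=66.704, impact vy=-1.460
  bounce: vy ← 0.59·1.460 = 0.861

1 3.051 20.850 23.920
2 2.410 7.258 42.812
3 1.422 2.527 53.958
4 0.839 0.879 60.534
5 0.495 0.306 64.414
6 0.292 0.107 66.704
final: 66.704 0.861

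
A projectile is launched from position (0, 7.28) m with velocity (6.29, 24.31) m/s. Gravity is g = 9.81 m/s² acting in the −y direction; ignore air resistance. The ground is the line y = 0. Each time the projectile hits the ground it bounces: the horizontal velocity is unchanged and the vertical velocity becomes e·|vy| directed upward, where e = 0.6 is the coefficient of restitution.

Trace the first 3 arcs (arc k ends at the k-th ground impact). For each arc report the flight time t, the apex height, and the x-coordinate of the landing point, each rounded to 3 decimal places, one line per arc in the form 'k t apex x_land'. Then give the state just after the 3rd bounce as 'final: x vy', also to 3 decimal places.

1 5.239 37.401 32.956
2 3.314 13.464 53.799
3 1.988 4.847 66.304
final: 66.304 5.851

Arc 1: start y=7.280, vy=24.310 → t=5.239, apex=37.401, x_land=32.956, impact vy=-27.089
  bounce: vy ← 0.6·27.089 = 16.253
Arc 2: start y=0.000, vy=16.253 → t=3.314, apex=13.464, x_land=53.799, impact vy=-16.253
  bounce: vy ← 0.6·16.253 = 9.752
Arc 3: start y=0.000, vy=9.752 → t=1.988, apex=4.847, x_land=66.304, impact vy=-9.752
  bounce: vy ← 0.6·9.752 = 5.851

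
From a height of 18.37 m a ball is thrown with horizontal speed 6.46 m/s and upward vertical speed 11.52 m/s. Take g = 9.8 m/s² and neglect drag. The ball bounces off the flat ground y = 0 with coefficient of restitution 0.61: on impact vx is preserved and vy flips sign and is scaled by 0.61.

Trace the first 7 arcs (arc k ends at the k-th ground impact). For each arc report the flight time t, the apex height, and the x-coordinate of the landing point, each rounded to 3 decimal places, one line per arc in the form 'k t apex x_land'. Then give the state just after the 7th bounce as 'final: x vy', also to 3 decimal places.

Arc 1: start y=18.370, vy=11.520 → t=3.441, apex=25.141, x_land=22.227, impact vy=-22.198
  bounce: vy ← 0.61·22.198 = 13.541
Arc 2: start y=0.000, vy=13.541 → t=2.763, apex=9.355, x_land=40.078, impact vy=-13.541
  bounce: vy ← 0.61·13.541 = 8.260
Arc 3: start y=0.000, vy=8.260 → t=1.686, apex=3.481, x_land=50.968, impact vy=-8.260
  bounce: vy ← 0.61·8.260 = 5.039
Arc 4: start y=0.000, vy=5.039 → t=1.028, apex=1.295, x_land=57.611, impact vy=-5.039
  bounce: vy ← 0.61·5.039 = 3.074
Arc 5: start y=0.000, vy=3.074 → t=0.627, apex=0.482, x_land=61.663, impact vy=-3.074
  bounce: vy ← 0.61·3.074 = 1.875
Arc 6: start y=0.000, vy=1.875 → t=0.383, apex=0.179, x_land=64.135, impact vy=-1.875
  bounce: vy ← 0.61·1.875 = 1.144
Arc 7: start y=0.000, vy=1.144 → t=0.233, apex=0.067, x_land=65.642, impact vy=-1.144
  bounce: vy ← 0.61·1.144 = 0.698

1 3.441 25.141 22.227
2 2.763 9.355 40.078
3 1.686 3.481 50.968
4 1.028 1.295 57.611
5 0.627 0.482 61.663
6 0.383 0.179 64.135
7 0.233 0.067 65.642
final: 65.642 0.698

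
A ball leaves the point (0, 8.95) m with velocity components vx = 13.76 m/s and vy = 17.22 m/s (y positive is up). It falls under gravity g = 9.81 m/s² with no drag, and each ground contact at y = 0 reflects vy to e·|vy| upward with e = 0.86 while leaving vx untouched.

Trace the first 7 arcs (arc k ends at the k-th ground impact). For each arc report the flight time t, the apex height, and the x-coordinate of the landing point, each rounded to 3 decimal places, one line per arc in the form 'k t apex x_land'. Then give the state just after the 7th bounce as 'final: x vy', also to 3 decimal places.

Arc 1: start y=8.950, vy=17.220 → t=3.970, apex=24.064, x_land=54.631, impact vy=-21.728
  bounce: vy ← 0.86·21.728 = 18.687
Arc 2: start y=0.000, vy=18.687 → t=3.810, apex=17.797, x_land=107.052, impact vy=-18.687
  bounce: vy ← 0.86·18.687 = 16.070
Arc 3: start y=0.000, vy=16.070 → t=3.276, apex=13.163, x_land=152.135, impact vy=-16.070
  bounce: vy ← 0.86·16.070 = 13.821
Arc 4: start y=0.000, vy=13.821 → t=2.818, apex=9.735, x_land=190.905, impact vy=-13.821
  bounce: vy ← 0.86·13.821 = 11.886
Arc 5: start y=0.000, vy=11.886 → t=2.423, apex=7.200, x_land=224.248, impact vy=-11.886
  bounce: vy ← 0.86·11.886 = 10.222
Arc 6: start y=0.000, vy=10.222 → t=2.084, apex=5.325, x_land=252.923, impact vy=-10.222
  bounce: vy ← 0.86·10.222 = 8.791
Arc 7: start y=0.000, vy=8.791 → t=1.792, apex=3.939, x_land=277.584, impact vy=-8.791
  bounce: vy ← 0.86·8.791 = 7.560

1 3.970 24.064 54.631
2 3.810 17.797 107.052
3 3.276 13.163 152.135
4 2.818 9.735 190.905
5 2.423 7.200 224.248
6 2.084 5.325 252.923
7 1.792 3.939 277.584
final: 277.584 7.560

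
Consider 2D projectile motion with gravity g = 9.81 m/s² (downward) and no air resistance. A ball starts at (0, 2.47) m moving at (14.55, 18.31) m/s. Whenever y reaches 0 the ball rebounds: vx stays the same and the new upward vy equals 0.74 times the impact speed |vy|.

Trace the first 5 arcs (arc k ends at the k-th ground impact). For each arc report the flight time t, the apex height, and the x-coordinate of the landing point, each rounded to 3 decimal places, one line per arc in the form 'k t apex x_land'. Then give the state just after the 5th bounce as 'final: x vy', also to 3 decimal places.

1 3.863 19.557 56.211
2 2.955 10.710 99.210
3 2.187 5.865 131.029
4 1.618 3.211 154.576
5 1.198 1.759 172.000
final: 172.000 4.347

Arc 1: start y=2.470, vy=18.310 → t=3.863, apex=19.557, x_land=56.211, impact vy=-19.589
  bounce: vy ← 0.74·19.589 = 14.496
Arc 2: start y=0.000, vy=14.496 → t=2.955, apex=10.710, x_land=99.210, impact vy=-14.496
  bounce: vy ← 0.74·14.496 = 10.727
Arc 3: start y=0.000, vy=10.727 → t=2.187, apex=5.865, x_land=131.029, impact vy=-10.727
  bounce: vy ← 0.74·10.727 = 7.938
Arc 4: start y=0.000, vy=7.938 → t=1.618, apex=3.211, x_land=154.576, impact vy=-7.938
  bounce: vy ← 0.74·7.938 = 5.874
Arc 5: start y=0.000, vy=5.874 → t=1.198, apex=1.759, x_land=172.000, impact vy=-5.874
  bounce: vy ← 0.74·5.874 = 4.347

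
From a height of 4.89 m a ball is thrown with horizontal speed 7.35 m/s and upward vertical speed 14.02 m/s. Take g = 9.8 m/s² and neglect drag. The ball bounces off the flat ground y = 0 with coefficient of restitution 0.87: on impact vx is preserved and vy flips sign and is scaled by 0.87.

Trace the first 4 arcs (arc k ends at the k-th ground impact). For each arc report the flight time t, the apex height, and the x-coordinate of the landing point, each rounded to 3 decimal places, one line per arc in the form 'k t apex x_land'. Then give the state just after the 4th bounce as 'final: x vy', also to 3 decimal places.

Arc 1: start y=4.890, vy=14.020 → t=3.175, apex=14.919, x_land=23.340, impact vy=-17.100
  bounce: vy ← 0.87·17.100 = 14.877
Arc 2: start y=0.000, vy=14.877 → t=3.036, apex=11.292, x_land=45.655, impact vy=-14.877
  bounce: vy ← 0.87·14.877 = 12.943
Arc 3: start y=0.000, vy=12.943 → t=2.641, apex=8.547, x_land=65.069, impact vy=-12.943
  bounce: vy ← 0.87·12.943 = 11.260
Arc 4: start y=0.000, vy=11.260 → t=2.298, apex=6.469, x_land=81.960, impact vy=-11.260
  bounce: vy ← 0.87·11.260 = 9.796

1 3.175 14.919 23.340
2 3.036 11.292 45.655
3 2.641 8.547 65.069
4 2.298 6.469 81.960
final: 81.960 9.796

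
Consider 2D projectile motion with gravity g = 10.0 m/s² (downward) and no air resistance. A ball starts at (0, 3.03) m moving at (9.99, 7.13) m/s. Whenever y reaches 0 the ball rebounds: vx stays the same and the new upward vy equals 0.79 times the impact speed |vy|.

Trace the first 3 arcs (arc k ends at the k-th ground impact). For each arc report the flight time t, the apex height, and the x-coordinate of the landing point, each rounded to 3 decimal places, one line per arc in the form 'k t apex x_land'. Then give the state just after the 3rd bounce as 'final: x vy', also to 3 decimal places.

Arc 1: start y=3.030, vy=7.130 → t=1.769, apex=5.572, x_land=17.669, impact vy=-10.556
  bounce: vy ← 0.79·10.556 = 8.340
Arc 2: start y=0.000, vy=8.340 → t=1.668, apex=3.477, x_land=34.331, impact vy=-8.340
  bounce: vy ← 0.79·8.340 = 6.588
Arc 3: start y=0.000, vy=6.588 → t=1.318, apex=2.170, x_land=47.494, impact vy=-6.588
  bounce: vy ← 0.79·6.588 = 5.205

1 1.769 5.572 17.669
2 1.668 3.477 34.331
3 1.318 2.170 47.494
final: 47.494 5.205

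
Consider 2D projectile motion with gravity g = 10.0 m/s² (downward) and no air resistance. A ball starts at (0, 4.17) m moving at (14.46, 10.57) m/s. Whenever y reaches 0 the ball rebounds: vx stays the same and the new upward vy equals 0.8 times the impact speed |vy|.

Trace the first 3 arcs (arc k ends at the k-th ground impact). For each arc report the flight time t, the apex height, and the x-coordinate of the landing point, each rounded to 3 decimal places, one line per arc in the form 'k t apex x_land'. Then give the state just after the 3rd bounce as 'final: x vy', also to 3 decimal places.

Arc 1: start y=4.170, vy=10.570 → t=2.454, apex=9.756, x_land=35.483, impact vy=-13.969
  bounce: vy ← 0.8·13.969 = 11.175
Arc 2: start y=0.000, vy=11.175 → t=2.235, apex=6.244, x_land=67.801, impact vy=-11.175
  bounce: vy ← 0.8·11.175 = 8.940
Arc 3: start y=0.000, vy=8.940 → t=1.788, apex=3.996, x_land=93.655, impact vy=-8.940
  bounce: vy ← 0.8·8.940 = 7.152

1 2.454 9.756 35.483
2 2.235 6.244 67.801
3 1.788 3.996 93.655
final: 93.655 7.152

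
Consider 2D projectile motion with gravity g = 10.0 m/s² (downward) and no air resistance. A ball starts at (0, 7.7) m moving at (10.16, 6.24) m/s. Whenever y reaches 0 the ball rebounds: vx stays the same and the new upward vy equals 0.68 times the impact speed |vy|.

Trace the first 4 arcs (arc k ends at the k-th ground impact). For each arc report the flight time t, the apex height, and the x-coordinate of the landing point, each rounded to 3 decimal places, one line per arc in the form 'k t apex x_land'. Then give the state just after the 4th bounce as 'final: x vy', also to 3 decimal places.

Arc 1: start y=7.700, vy=6.240 → t=2.013, apex=9.647, x_land=20.452, impact vy=-13.890
  bounce: vy ← 0.68·13.890 = 9.445
Arc 2: start y=0.000, vy=9.445 → t=1.889, apex=4.461, x_land=39.645, impact vy=-9.445
  bounce: vy ← 0.68·9.445 = 6.423
Arc 3: start y=0.000, vy=6.423 → t=1.285, apex=2.063, x_land=52.696, impact vy=-6.423
  bounce: vy ← 0.68·6.423 = 4.368
Arc 4: start y=0.000, vy=4.368 → t=0.874, apex=0.954, x_land=61.571, impact vy=-4.368
  bounce: vy ← 0.68·4.368 = 2.970

1 2.013 9.647 20.452
2 1.889 4.461 39.645
3 1.285 2.063 52.696
4 0.874 0.954 61.571
final: 61.571 2.970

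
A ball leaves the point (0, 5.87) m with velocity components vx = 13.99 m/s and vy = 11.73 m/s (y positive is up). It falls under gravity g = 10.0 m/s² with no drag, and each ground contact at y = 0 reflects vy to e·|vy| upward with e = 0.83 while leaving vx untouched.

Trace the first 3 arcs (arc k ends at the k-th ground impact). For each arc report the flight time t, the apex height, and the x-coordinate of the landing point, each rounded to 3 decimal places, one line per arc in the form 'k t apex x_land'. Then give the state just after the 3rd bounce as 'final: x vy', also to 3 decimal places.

1 2.770 12.750 38.750
2 2.651 8.783 75.834
3 2.200 6.051 106.614
final: 106.614 9.131

Arc 1: start y=5.870, vy=11.730 → t=2.770, apex=12.750, x_land=38.750, impact vy=-15.968
  bounce: vy ← 0.83·15.968 = 13.254
Arc 2: start y=0.000, vy=13.254 → t=2.651, apex=8.783, x_land=75.834, impact vy=-13.254
  bounce: vy ← 0.83·13.254 = 11.001
Arc 3: start y=0.000, vy=11.001 → t=2.200, apex=6.051, x_land=106.614, impact vy=-11.001
  bounce: vy ← 0.83·11.001 = 9.131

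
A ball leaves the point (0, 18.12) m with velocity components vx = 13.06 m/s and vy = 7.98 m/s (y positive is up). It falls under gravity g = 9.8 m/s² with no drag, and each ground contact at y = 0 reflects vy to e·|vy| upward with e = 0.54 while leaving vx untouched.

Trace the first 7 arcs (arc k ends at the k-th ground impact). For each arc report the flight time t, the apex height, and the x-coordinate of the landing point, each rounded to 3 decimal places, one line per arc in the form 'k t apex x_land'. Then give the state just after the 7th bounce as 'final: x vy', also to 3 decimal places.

Arc 1: start y=18.120, vy=7.980 → t=2.903, apex=21.369, x_land=37.908, impact vy=-20.465
  bounce: vy ← 0.54·20.465 = 11.051
Arc 2: start y=0.000, vy=11.051 → t=2.255, apex=6.231, x_land=67.363, impact vy=-11.051
  bounce: vy ← 0.54·11.051 = 5.968
Arc 3: start y=0.000, vy=5.968 → t=1.218, apex=1.817, x_land=83.269, impact vy=-5.968
  bounce: vy ← 0.54·5.968 = 3.223
Arc 4: start y=0.000, vy=3.223 → t=0.658, apex=0.530, x_land=91.858, impact vy=-3.223
  bounce: vy ← 0.54·3.223 = 1.740
Arc 5: start y=0.000, vy=1.740 → t=0.355, apex=0.155, x_land=96.496, impact vy=-1.740
  bounce: vy ← 0.54·1.740 = 0.940
Arc 6: start y=0.000, vy=0.940 → t=0.192, apex=0.045, x_land=99.001, impact vy=-0.940
  bounce: vy ← 0.54·0.940 = 0.507
Arc 7: start y=0.000, vy=0.507 → t=0.104, apex=0.013, x_land=100.353, impact vy=-0.507
  bounce: vy ← 0.54·0.507 = 0.274

1 2.903 21.369 37.908
2 2.255 6.231 67.363
3 1.218 1.817 83.269
4 0.658 0.530 91.858
5 0.355 0.155 96.496
6 0.192 0.045 99.001
7 0.104 0.013 100.353
final: 100.353 0.274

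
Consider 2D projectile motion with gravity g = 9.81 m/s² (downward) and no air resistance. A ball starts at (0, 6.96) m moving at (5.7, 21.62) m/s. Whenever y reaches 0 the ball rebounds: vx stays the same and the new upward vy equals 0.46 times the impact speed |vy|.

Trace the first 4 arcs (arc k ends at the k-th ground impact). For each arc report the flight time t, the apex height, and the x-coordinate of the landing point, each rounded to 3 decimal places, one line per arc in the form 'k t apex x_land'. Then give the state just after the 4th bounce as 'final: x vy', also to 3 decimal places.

Arc 1: start y=6.960, vy=21.620 → t=4.709, apex=30.784, x_land=26.842, impact vy=-24.576
  bounce: vy ← 0.46·24.576 = 11.305
Arc 2: start y=0.000, vy=11.305 → t=2.305, apex=6.514, x_land=39.979, impact vy=-11.305
  bounce: vy ← 0.46·11.305 = 5.200
Arc 3: start y=0.000, vy=5.200 → t=1.060, apex=1.378, x_land=46.022, impact vy=-5.200
  bounce: vy ← 0.46·5.200 = 2.392
Arc 4: start y=0.000, vy=2.392 → t=0.488, apex=0.292, x_land=48.802, impact vy=-2.392
  bounce: vy ← 0.46·2.392 = 1.100

1 4.709 30.784 26.842
2 2.305 6.514 39.979
3 1.060 1.378 46.022
4 0.488 0.292 48.802
final: 48.802 1.100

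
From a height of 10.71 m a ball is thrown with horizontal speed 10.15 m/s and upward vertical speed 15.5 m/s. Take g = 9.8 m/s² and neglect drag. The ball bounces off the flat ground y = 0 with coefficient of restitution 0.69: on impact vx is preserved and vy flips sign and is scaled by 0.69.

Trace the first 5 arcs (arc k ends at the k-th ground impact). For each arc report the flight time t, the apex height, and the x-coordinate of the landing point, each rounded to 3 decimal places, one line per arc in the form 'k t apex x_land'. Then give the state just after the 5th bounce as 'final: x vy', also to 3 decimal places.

1 3.747 22.968 38.028
2 2.988 10.935 68.354
3 2.062 5.206 89.278
4 1.422 2.479 103.716
5 0.981 1.180 113.678
final: 113.678 3.318

Arc 1: start y=10.710, vy=15.500 → t=3.747, apex=22.968, x_land=38.028, impact vy=-21.217
  bounce: vy ← 0.69·21.217 = 14.640
Arc 2: start y=0.000, vy=14.640 → t=2.988, apex=10.935, x_land=68.354, impact vy=-14.640
  bounce: vy ← 0.69·14.640 = 10.101
Arc 3: start y=0.000, vy=10.101 → t=2.062, apex=5.206, x_land=89.278, impact vy=-10.101
  bounce: vy ← 0.69·10.101 = 6.970
Arc 4: start y=0.000, vy=6.970 → t=1.422, apex=2.479, x_land=103.716, impact vy=-6.970
  bounce: vy ← 0.69·6.970 = 4.809
Arc 5: start y=0.000, vy=4.809 → t=0.981, apex=1.180, x_land=113.678, impact vy=-4.809
  bounce: vy ← 0.69·4.809 = 3.318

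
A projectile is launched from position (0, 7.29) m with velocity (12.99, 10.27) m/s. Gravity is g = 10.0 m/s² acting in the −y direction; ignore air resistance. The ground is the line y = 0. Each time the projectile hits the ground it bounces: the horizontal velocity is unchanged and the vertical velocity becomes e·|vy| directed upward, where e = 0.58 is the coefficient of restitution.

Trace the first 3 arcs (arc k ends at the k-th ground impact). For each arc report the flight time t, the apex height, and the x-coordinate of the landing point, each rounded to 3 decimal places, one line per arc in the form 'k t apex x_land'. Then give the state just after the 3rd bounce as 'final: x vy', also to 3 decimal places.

1 2.612 12.564 33.932
2 1.839 4.226 57.818
3 1.066 1.422 71.672
final: 71.672 3.093

Arc 1: start y=7.290, vy=10.270 → t=2.612, apex=12.564, x_land=33.932, impact vy=-15.852
  bounce: vy ← 0.58·15.852 = 9.194
Arc 2: start y=0.000, vy=9.194 → t=1.839, apex=4.226, x_land=57.818, impact vy=-9.194
  bounce: vy ← 0.58·9.194 = 5.332
Arc 3: start y=0.000, vy=5.332 → t=1.066, apex=1.422, x_land=71.672, impact vy=-5.332
  bounce: vy ← 0.58·5.332 = 3.093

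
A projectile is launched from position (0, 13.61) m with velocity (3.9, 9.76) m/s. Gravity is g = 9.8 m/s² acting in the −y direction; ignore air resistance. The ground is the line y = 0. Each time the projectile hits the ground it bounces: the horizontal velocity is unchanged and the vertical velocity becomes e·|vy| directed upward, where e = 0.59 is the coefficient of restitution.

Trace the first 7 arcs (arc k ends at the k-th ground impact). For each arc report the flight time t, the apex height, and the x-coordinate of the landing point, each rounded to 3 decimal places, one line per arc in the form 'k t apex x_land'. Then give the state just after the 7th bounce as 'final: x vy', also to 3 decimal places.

Arc 1: start y=13.610, vy=9.760 → t=2.937, apex=18.470, x_land=11.456, impact vy=-19.027
  bounce: vy ← 0.59·19.027 = 11.226
Arc 2: start y=0.000, vy=11.226 → t=2.291, apex=6.429, x_land=20.391, impact vy=-11.226
  bounce: vy ← 0.59·11.226 = 6.623
Arc 3: start y=0.000, vy=6.623 → t=1.352, apex=2.238, x_land=25.662, impact vy=-6.623
  bounce: vy ← 0.59·6.623 = 3.908
Arc 4: start y=0.000, vy=3.908 → t=0.797, apex=0.779, x_land=28.772, impact vy=-3.908
  bounce: vy ← 0.59·3.908 = 2.306
Arc 5: start y=0.000, vy=2.306 → t=0.471, apex=0.271, x_land=30.607, impact vy=-2.306
  bounce: vy ← 0.59·2.306 = 1.360
Arc 6: start y=0.000, vy=1.360 → t=0.278, apex=0.094, x_land=31.690, impact vy=-1.360
  bounce: vy ← 0.59·1.360 = 0.803
Arc 7: start y=0.000, vy=0.803 → t=0.164, apex=0.033, x_land=32.329, impact vy=-0.803
  bounce: vy ← 0.59·0.803 = 0.474

1 2.937 18.470 11.456
2 2.291 6.429 20.391
3 1.352 2.238 25.662
4 0.797 0.779 28.772
5 0.471 0.271 30.607
6 0.278 0.094 31.690
7 0.164 0.033 32.329
final: 32.329 0.474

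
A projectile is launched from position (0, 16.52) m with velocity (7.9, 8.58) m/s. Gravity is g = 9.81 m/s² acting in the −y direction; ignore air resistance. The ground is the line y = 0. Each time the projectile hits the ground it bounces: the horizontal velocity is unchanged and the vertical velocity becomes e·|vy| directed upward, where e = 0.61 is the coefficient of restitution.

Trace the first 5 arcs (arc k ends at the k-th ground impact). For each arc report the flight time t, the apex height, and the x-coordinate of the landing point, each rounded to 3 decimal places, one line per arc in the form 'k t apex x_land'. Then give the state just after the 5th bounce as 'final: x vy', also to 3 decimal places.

1 2.908 20.272 22.970
2 2.480 7.543 42.564
3 1.513 2.807 54.516
4 0.923 1.044 61.807
5 0.563 0.389 66.254
final: 66.254 1.684

Arc 1: start y=16.520, vy=8.580 → t=2.908, apex=20.272, x_land=22.970, impact vy=-19.943
  bounce: vy ← 0.61·19.943 = 12.165
Arc 2: start y=0.000, vy=12.165 → t=2.480, apex=7.543, x_land=42.564, impact vy=-12.165
  bounce: vy ← 0.61·12.165 = 7.421
Arc 3: start y=0.000, vy=7.421 → t=1.513, apex=2.807, x_land=54.516, impact vy=-7.421
  bounce: vy ← 0.61·7.421 = 4.527
Arc 4: start y=0.000, vy=4.527 → t=0.923, apex=1.044, x_land=61.807, impact vy=-4.527
  bounce: vy ← 0.61·4.527 = 2.761
Arc 5: start y=0.000, vy=2.761 → t=0.563, apex=0.389, x_land=66.254, impact vy=-2.761
  bounce: vy ← 0.61·2.761 = 1.684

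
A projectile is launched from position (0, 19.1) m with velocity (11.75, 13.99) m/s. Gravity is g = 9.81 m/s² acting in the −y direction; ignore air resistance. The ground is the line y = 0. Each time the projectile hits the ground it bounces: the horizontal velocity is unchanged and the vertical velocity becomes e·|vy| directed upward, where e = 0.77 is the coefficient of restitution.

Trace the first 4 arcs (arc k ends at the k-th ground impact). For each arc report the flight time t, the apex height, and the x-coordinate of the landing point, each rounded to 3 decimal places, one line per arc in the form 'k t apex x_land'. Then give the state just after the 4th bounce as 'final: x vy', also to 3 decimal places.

Arc 1: start y=19.100, vy=13.990 → t=3.861, apex=29.076, x_land=45.364, impact vy=-23.884
  bounce: vy ← 0.77·23.884 = 18.391
Arc 2: start y=0.000, vy=18.391 → t=3.749, apex=17.239, x_land=89.420, impact vy=-18.391
  bounce: vy ← 0.77·18.391 = 14.161
Arc 3: start y=0.000, vy=14.161 → t=2.887, apex=10.221, x_land=123.343, impact vy=-14.161
  bounce: vy ← 0.77·14.161 = 10.904
Arc 4: start y=0.000, vy=10.904 → t=2.223, apex=6.060, x_land=149.464, impact vy=-10.904
  bounce: vy ← 0.77·10.904 = 8.396

1 3.861 29.076 45.364
2 3.749 17.239 89.420
3 2.887 10.221 123.343
4 2.223 6.060 149.464
final: 149.464 8.396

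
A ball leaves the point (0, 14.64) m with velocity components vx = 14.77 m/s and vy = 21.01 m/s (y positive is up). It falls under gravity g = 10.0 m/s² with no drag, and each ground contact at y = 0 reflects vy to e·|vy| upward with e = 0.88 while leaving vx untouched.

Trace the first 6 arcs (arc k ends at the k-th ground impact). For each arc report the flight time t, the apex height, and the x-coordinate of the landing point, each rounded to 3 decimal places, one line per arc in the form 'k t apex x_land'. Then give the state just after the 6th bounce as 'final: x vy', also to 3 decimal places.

Arc 1: start y=14.640, vy=21.010 → t=4.811, apex=36.711, x_land=71.053, impact vy=-27.096
  bounce: vy ← 0.88·27.096 = 23.845
Arc 2: start y=0.000, vy=23.845 → t=4.769, apex=28.429, x_land=141.491, impact vy=-23.845
  bounce: vy ← 0.88·23.845 = 20.984
Arc 3: start y=0.000, vy=20.984 → t=4.197, apex=22.015, x_land=203.477, impact vy=-20.984
  bounce: vy ← 0.88·20.984 = 18.466
Arc 4: start y=0.000, vy=18.466 → t=3.693, apex=17.049, x_land=258.024, impact vy=-18.466
  bounce: vy ← 0.88·18.466 = 16.250
Arc 5: start y=0.000, vy=16.250 → t=3.250, apex=13.203, x_land=306.025, impact vy=-16.250
  bounce: vy ← 0.88·16.250 = 14.300
Arc 6: start y=0.000, vy=14.300 → t=2.860, apex=10.224, x_land=348.266, impact vy=-14.300
  bounce: vy ← 0.88·14.300 = 12.584

1 4.811 36.711 71.053
2 4.769 28.429 141.491
3 4.197 22.015 203.477
4 3.693 17.049 258.024
5 3.250 13.203 306.025
6 2.860 10.224 348.266
final: 348.266 12.584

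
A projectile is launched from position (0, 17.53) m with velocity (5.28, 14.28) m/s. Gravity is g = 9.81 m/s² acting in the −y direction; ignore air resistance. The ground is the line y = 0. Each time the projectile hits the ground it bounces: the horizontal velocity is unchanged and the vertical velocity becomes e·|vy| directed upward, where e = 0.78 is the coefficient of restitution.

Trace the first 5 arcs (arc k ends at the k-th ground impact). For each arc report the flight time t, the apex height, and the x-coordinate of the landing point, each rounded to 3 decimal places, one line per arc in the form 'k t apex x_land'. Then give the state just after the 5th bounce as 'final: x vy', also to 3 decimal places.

Arc 1: start y=17.530, vy=14.280 → t=3.842, apex=27.923, x_land=20.284, impact vy=-23.406
  bounce: vy ← 0.78·23.406 = 18.257
Arc 2: start y=0.000, vy=18.257 → t=3.722, apex=16.989, x_land=39.937, impact vy=-18.257
  bounce: vy ← 0.78·18.257 = 14.240
Arc 3: start y=0.000, vy=14.240 → t=2.903, apex=10.336, x_land=55.266, impact vy=-14.240
  bounce: vy ← 0.78·14.240 = 11.108
Arc 4: start y=0.000, vy=11.108 → t=2.265, apex=6.288, x_land=67.222, impact vy=-11.108
  bounce: vy ← 0.78·11.108 = 8.664
Arc 5: start y=0.000, vy=8.664 → t=1.766, apex=3.826, x_land=76.549, impact vy=-8.664
  bounce: vy ← 0.78·8.664 = 6.758

1 3.842 27.923 20.284
2 3.722 16.989 39.937
3 2.903 10.336 55.266
4 2.265 6.288 67.222
5 1.766 3.826 76.549
final: 76.549 6.758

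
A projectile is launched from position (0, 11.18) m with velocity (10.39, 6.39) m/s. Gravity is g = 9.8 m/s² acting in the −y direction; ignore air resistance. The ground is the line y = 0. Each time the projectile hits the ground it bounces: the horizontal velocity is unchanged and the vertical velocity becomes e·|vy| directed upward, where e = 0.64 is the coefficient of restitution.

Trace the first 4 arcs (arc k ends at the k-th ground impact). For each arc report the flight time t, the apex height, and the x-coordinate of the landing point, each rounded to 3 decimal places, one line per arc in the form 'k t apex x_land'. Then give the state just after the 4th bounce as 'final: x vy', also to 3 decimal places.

1 2.297 13.263 23.869
2 2.106 5.433 45.749
3 1.348 2.225 59.752
4 0.863 0.911 68.714
final: 68.714 2.705

Arc 1: start y=11.180, vy=6.390 → t=2.297, apex=13.263, x_land=23.869, impact vy=-16.123
  bounce: vy ← 0.64·16.123 = 10.319
Arc 2: start y=0.000, vy=10.319 → t=2.106, apex=5.433, x_land=45.749, impact vy=-10.319
  bounce: vy ← 0.64·10.319 = 6.604
Arc 3: start y=0.000, vy=6.604 → t=1.348, apex=2.225, x_land=59.752, impact vy=-6.604
  bounce: vy ← 0.64·6.604 = 4.227
Arc 4: start y=0.000, vy=4.227 → t=0.863, apex=0.911, x_land=68.714, impact vy=-4.227
  bounce: vy ← 0.64·4.227 = 2.705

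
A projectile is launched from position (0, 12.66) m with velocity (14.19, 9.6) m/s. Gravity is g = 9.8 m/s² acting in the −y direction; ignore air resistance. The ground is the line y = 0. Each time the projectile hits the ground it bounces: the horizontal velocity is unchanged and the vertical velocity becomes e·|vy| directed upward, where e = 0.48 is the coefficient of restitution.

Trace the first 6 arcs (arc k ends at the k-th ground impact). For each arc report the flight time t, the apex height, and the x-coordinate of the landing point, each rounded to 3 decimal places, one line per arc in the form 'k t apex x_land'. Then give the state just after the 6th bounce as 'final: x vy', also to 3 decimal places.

1 2.862 17.362 40.611
2 1.807 4.000 66.253
3 0.867 0.922 78.562
4 0.416 0.212 84.470
5 0.200 0.049 87.305
6 0.096 0.011 88.667
final: 88.667 0.226

Arc 1: start y=12.660, vy=9.600 → t=2.862, apex=17.362, x_land=40.611, impact vy=-18.447
  bounce: vy ← 0.48·18.447 = 8.855
Arc 2: start y=0.000, vy=8.855 → t=1.807, apex=4.000, x_land=66.253, impact vy=-8.855
  bounce: vy ← 0.48·8.855 = 4.250
Arc 3: start y=0.000, vy=4.250 → t=0.867, apex=0.922, x_land=78.562, impact vy=-4.250
  bounce: vy ← 0.48·4.250 = 2.040
Arc 4: start y=0.000, vy=2.040 → t=0.416, apex=0.212, x_land=84.470, impact vy=-2.040
  bounce: vy ← 0.48·2.040 = 0.979
Arc 5: start y=0.000, vy=0.979 → t=0.200, apex=0.049, x_land=87.305, impact vy=-0.979
  bounce: vy ← 0.48·0.979 = 0.470
Arc 6: start y=0.000, vy=0.470 → t=0.096, apex=0.011, x_land=88.667, impact vy=-0.470
  bounce: vy ← 0.48·0.470 = 0.226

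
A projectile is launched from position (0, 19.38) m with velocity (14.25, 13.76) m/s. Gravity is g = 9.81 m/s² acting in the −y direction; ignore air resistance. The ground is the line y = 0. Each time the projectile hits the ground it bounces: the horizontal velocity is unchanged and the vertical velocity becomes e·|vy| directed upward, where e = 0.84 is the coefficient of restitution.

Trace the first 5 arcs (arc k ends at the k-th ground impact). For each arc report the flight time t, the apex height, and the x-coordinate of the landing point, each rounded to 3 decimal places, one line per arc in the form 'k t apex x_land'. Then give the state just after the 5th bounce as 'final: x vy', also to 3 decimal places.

1 3.835 29.030 54.655
2 4.087 20.484 112.896
3 3.433 14.453 161.819
4 2.884 10.198 202.914
5 2.422 7.196 237.434
final: 237.434 9.981

Arc 1: start y=19.380, vy=13.760 → t=3.835, apex=29.030, x_land=54.655, impact vy=-23.866
  bounce: vy ← 0.84·23.866 = 20.047
Arc 2: start y=0.000, vy=20.047 → t=4.087, apex=20.484, x_land=112.896, impact vy=-20.047
  bounce: vy ← 0.84·20.047 = 16.840
Arc 3: start y=0.000, vy=16.840 → t=3.433, apex=14.453, x_land=161.819, impact vy=-16.840
  bounce: vy ← 0.84·16.840 = 14.145
Arc 4: start y=0.000, vy=14.145 → t=2.884, apex=10.198, x_land=202.914, impact vy=-14.145
  bounce: vy ← 0.84·14.145 = 11.882
Arc 5: start y=0.000, vy=11.882 → t=2.422, apex=7.196, x_land=237.434, impact vy=-11.882
  bounce: vy ← 0.84·11.882 = 9.981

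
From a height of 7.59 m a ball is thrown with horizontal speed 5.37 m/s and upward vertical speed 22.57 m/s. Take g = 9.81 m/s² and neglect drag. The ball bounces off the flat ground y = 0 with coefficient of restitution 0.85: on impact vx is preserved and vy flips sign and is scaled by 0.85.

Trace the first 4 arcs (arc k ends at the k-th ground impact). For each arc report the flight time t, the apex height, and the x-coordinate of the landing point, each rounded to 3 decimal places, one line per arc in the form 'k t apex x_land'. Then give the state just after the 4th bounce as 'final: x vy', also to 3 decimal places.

1 4.916 33.554 26.400
2 4.446 24.242 50.277
3 3.779 17.515 70.572
4 3.212 12.655 87.823
final: 87.823 13.394

Arc 1: start y=7.590, vy=22.570 → t=4.916, apex=33.554, x_land=26.400, impact vy=-25.658
  bounce: vy ← 0.85·25.658 = 21.809
Arc 2: start y=0.000, vy=21.809 → t=4.446, apex=24.242, x_land=50.277, impact vy=-21.809
  bounce: vy ← 0.85·21.809 = 18.538
Arc 3: start y=0.000, vy=18.538 → t=3.779, apex=17.515, x_land=70.572, impact vy=-18.538
  bounce: vy ← 0.85·18.538 = 15.757
Arc 4: start y=0.000, vy=15.757 → t=3.212, apex=12.655, x_land=87.823, impact vy=-15.757
  bounce: vy ← 0.85·15.757 = 13.394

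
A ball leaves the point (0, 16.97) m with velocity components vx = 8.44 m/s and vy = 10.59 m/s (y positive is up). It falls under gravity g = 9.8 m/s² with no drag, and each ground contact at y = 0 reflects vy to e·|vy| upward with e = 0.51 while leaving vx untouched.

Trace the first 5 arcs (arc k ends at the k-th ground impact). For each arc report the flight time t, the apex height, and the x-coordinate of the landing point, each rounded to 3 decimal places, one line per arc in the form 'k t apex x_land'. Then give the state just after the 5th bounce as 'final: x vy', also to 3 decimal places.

1 3.233 22.692 27.283
2 2.195 5.902 45.809
3 1.119 1.535 55.257
4 0.571 0.399 60.076
5 0.291 0.104 62.533
final: 62.533 0.728

Arc 1: start y=16.970, vy=10.590 → t=3.233, apex=22.692, x_land=27.283, impact vy=-21.089
  bounce: vy ← 0.51·21.089 = 10.756
Arc 2: start y=0.000, vy=10.756 → t=2.195, apex=5.902, x_land=45.809, impact vy=-10.756
  bounce: vy ← 0.51·10.756 = 5.485
Arc 3: start y=0.000, vy=5.485 → t=1.119, apex=1.535, x_land=55.257, impact vy=-5.485
  bounce: vy ← 0.51·5.485 = 2.798
Arc 4: start y=0.000, vy=2.798 → t=0.571, apex=0.399, x_land=60.076, impact vy=-2.798
  bounce: vy ← 0.51·2.798 = 1.427
Arc 5: start y=0.000, vy=1.427 → t=0.291, apex=0.104, x_land=62.533, impact vy=-1.427
  bounce: vy ← 0.51·1.427 = 0.728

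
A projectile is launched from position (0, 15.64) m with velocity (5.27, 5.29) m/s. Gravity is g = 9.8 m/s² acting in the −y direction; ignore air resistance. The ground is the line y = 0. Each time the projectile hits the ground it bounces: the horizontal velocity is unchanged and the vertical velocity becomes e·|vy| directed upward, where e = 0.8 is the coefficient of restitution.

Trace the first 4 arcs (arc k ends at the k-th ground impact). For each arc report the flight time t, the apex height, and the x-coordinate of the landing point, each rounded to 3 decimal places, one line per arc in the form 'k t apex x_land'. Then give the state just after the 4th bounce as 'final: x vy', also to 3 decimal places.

Arc 1: start y=15.640, vy=5.290 → t=2.406, apex=17.068, x_land=12.680, impact vy=-18.290
  bounce: vy ← 0.8·18.290 = 14.632
Arc 2: start y=0.000, vy=14.632 → t=2.986, apex=10.923, x_land=28.417, impact vy=-14.632
  bounce: vy ← 0.8·14.632 = 11.706
Arc 3: start y=0.000, vy=11.706 → t=2.389, apex=6.991, x_land=41.007, impact vy=-11.706
  bounce: vy ← 0.8·11.706 = 9.365
Arc 4: start y=0.000, vy=9.365 → t=1.911, apex=4.474, x_land=51.079, impact vy=-9.365
  bounce: vy ← 0.8·9.365 = 7.492

1 2.406 17.068 12.680
2 2.986 10.923 28.417
3 2.389 6.991 41.007
4 1.911 4.474 51.079
final: 51.079 7.492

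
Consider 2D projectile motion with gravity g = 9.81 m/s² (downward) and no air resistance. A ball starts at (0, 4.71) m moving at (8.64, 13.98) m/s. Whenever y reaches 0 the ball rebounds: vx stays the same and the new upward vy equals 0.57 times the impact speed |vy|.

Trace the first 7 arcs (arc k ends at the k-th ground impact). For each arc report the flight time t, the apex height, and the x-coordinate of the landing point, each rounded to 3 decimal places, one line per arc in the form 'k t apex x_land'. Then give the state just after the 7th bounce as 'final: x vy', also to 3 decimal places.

Arc 1: start y=4.710, vy=13.980 → t=3.155, apex=14.671, x_land=27.255, impact vy=-16.966
  bounce: vy ← 0.57·16.966 = 9.671
Arc 2: start y=0.000, vy=9.671 → t=1.972, apex=4.767, x_land=44.290, impact vy=-9.671
  bounce: vy ← 0.57·9.671 = 5.512
Arc 3: start y=0.000, vy=5.512 → t=1.124, apex=1.549, x_land=54.000, impact vy=-5.512
  bounce: vy ← 0.57·5.512 = 3.142
Arc 4: start y=0.000, vy=3.142 → t=0.641, apex=0.503, x_land=59.534, impact vy=-3.142
  bounce: vy ← 0.57·3.142 = 1.791
Arc 5: start y=0.000, vy=1.791 → t=0.365, apex=0.163, x_land=62.689, impact vy=-1.791
  bounce: vy ← 0.57·1.791 = 1.021
Arc 6: start y=0.000, vy=1.021 → t=0.208, apex=0.053, x_land=64.487, impact vy=-1.021
  bounce: vy ← 0.57·1.021 = 0.582
Arc 7: start y=0.000, vy=0.582 → t=0.119, apex=0.017, x_land=65.512, impact vy=-0.582
  bounce: vy ← 0.57·0.582 = 0.332

1 3.155 14.671 27.255
2 1.972 4.767 44.290
3 1.124 1.549 54.000
4 0.641 0.503 59.534
5 0.365 0.163 62.689
6 0.208 0.053 64.487
7 0.119 0.017 65.512
final: 65.512 0.332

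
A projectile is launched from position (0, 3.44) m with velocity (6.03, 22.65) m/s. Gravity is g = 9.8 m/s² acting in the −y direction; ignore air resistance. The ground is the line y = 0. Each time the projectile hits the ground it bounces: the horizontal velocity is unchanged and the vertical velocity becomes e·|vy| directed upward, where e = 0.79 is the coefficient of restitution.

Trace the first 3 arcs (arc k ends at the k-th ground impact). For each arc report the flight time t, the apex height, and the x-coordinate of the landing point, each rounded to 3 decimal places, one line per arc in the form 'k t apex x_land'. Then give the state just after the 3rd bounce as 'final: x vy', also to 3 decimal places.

1 4.770 29.615 28.761
2 3.884 18.482 52.183
3 3.069 11.535 70.687
final: 70.687 11.879

Arc 1: start y=3.440, vy=22.650 → t=4.770, apex=29.615, x_land=28.761, impact vy=-24.092
  bounce: vy ← 0.79·24.092 = 19.033
Arc 2: start y=0.000, vy=19.033 → t=3.884, apex=18.482, x_land=52.183, impact vy=-19.033
  bounce: vy ← 0.79·19.033 = 15.036
Arc 3: start y=0.000, vy=15.036 → t=3.069, apex=11.535, x_land=70.687, impact vy=-15.036
  bounce: vy ← 0.79·15.036 = 11.879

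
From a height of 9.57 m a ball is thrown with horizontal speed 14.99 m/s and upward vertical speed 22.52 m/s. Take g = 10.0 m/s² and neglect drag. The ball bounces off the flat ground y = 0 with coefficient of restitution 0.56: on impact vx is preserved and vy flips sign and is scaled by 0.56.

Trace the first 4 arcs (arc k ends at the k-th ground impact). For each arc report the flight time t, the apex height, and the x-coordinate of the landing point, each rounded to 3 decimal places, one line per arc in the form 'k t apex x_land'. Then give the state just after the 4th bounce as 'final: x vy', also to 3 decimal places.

1 4.895 34.928 73.376
2 2.960 10.953 117.749
3 1.658 3.435 142.598
4 0.928 1.077 156.513
final: 156.513 2.599

Arc 1: start y=9.570, vy=22.520 → t=4.895, apex=34.928, x_land=73.376, impact vy=-26.430
  bounce: vy ← 0.56·26.430 = 14.801
Arc 2: start y=0.000, vy=14.801 → t=2.960, apex=10.953, x_land=117.749, impact vy=-14.801
  bounce: vy ← 0.56·14.801 = 8.288
Arc 3: start y=0.000, vy=8.288 → t=1.658, apex=3.435, x_land=142.598, impact vy=-8.288
  bounce: vy ← 0.56·8.288 = 4.642
Arc 4: start y=0.000, vy=4.642 → t=0.928, apex=1.077, x_land=156.513, impact vy=-4.642
  bounce: vy ← 0.56·4.642 = 2.599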